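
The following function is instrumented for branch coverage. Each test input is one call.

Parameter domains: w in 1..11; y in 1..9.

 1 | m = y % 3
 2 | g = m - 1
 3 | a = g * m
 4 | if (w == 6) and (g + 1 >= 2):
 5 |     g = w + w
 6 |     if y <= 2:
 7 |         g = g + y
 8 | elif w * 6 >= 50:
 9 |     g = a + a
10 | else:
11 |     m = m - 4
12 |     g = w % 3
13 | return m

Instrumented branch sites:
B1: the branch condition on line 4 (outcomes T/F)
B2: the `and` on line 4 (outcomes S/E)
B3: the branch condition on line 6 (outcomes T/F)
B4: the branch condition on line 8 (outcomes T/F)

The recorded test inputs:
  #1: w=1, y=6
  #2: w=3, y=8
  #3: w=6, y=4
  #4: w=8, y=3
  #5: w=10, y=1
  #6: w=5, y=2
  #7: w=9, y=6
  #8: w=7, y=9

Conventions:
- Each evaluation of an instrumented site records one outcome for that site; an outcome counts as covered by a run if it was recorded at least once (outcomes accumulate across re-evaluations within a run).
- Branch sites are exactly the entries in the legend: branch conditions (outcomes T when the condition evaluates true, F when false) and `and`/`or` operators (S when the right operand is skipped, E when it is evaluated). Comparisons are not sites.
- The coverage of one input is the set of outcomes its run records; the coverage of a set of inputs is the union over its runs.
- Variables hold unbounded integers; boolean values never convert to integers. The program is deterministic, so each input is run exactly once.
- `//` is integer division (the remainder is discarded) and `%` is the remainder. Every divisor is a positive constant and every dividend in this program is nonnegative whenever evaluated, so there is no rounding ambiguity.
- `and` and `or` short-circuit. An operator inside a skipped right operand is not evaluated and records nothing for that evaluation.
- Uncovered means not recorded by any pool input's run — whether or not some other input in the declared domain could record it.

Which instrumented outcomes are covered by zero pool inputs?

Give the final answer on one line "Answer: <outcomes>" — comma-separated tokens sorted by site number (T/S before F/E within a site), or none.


test 1 (w=1, y=6) hits B1=F, B2=S, B4=F
test 2 (w=3, y=8) hits B1=F, B2=S, B4=F
test 3 (w=6, y=4) hits B1=F, B2=E, B4=F
test 4 (w=8, y=3) hits B1=F, B2=S, B4=F
test 5 (w=10, y=1) hits B1=F, B2=S, B4=T
test 6 (w=5, y=2) hits B1=F, B2=S, B4=F
test 7 (w=9, y=6) hits B1=F, B2=S, B4=T
test 8 (w=7, y=9) hits B1=F, B2=S, B4=F
union over the pool: B1=F, B2=S, B2=E, B4=T, B4=F
uncovered (3 of 8): B1=T, B3=T, B3=F
Answer: B1=T, B3=T, B3=F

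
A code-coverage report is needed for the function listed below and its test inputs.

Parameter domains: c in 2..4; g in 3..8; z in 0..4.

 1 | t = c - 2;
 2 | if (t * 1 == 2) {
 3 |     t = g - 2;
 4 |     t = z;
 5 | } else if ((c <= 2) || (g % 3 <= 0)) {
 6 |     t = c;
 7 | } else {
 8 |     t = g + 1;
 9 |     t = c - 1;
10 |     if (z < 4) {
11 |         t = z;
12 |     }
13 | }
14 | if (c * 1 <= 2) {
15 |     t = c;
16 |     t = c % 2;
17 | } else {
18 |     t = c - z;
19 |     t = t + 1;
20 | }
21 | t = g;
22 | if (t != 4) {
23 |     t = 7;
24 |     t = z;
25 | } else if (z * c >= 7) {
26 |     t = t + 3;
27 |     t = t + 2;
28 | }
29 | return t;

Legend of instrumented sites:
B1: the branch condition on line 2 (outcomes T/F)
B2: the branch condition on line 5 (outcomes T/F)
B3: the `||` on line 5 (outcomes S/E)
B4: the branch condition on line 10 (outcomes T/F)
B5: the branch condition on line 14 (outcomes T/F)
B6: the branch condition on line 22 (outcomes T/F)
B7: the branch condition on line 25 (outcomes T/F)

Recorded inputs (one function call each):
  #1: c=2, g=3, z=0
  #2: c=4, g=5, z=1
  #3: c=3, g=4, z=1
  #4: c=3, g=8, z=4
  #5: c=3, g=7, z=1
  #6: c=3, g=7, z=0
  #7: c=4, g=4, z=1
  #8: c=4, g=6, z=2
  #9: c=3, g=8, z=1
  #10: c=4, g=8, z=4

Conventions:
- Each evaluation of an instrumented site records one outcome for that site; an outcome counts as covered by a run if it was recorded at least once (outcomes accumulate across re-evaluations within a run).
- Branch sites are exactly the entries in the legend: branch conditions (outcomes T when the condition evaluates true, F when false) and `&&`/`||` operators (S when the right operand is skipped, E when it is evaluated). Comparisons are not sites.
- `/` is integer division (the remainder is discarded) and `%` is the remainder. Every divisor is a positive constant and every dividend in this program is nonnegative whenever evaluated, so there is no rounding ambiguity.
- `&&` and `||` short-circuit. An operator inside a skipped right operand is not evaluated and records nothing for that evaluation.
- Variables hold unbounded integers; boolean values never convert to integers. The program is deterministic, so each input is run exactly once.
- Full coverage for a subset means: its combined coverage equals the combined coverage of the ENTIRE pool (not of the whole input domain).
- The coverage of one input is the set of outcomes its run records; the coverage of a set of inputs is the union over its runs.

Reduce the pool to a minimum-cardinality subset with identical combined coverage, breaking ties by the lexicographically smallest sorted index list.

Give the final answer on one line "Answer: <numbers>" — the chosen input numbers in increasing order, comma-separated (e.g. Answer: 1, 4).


input #1 (c=2, g=3, z=0): events B1->F, B3->S, B2->T, B5->T, B6->T; covers B1=F, B2=T, B3=S, B5=T, B6=T
input #2 (c=4, g=5, z=1): events B1->T, B5->F, B6->T; covers B1=T, B5=F, B6=T
input #3 (c=3, g=4, z=1): events B1->F, B3->E, B2->F, B4->T, B5->F, B6->F, B7->F; covers B1=F, B2=F, B3=E, B4=T, B5=F, B6=F, B7=F
input #4 (c=3, g=8, z=4): events B1->F, B3->E, B2->F, B4->F, B5->F, B6->T; covers B1=F, B2=F, B3=E, B4=F, B5=F, B6=T
input #5 (c=3, g=7, z=1): events B1->F, B3->E, B2->F, B4->T, B5->F, B6->T; covers B1=F, B2=F, B3=E, B4=T, B5=F, B6=T
input #6 (c=3, g=7, z=0): events B1->F, B3->E, B2->F, B4->T, B5->F, B6->T; covers B1=F, B2=F, B3=E, B4=T, B5=F, B6=T
input #7 (c=4, g=4, z=1): events B1->T, B5->F, B6->F, B7->F; covers B1=T, B5=F, B6=F, B7=F
input #8 (c=4, g=6, z=2): events B1->T, B5->F, B6->T; covers B1=T, B5=F, B6=T
input #9 (c=3, g=8, z=1): events B1->F, B3->E, B2->F, B4->T, B5->F, B6->T; covers B1=F, B2=F, B3=E, B4=T, B5=F, B6=T
input #10 (c=4, g=8, z=4): events B1->T, B5->F, B6->T; covers B1=T, B5=F, B6=T
the full pool covers 13 outcomes: B1=T, B1=F, B2=T, B2=F, B3=S, B3=E, B4=T, B4=F, B5=T, B5=F, B6=T, B6=F, B7=F
checked all size-1 subsets: none covers 13 outcomes (max 7/13)
checked all size-2 subsets: none covers 13 outcomes (max 11/13)
checked all size-3 subsets: none covers 13 outcomes (max 12/13)
size 4: inputs {1, 2, 3, 4} cover all 13 outcomes, and no lexicographically smaller subset of this size does
Answer: 1, 2, 3, 4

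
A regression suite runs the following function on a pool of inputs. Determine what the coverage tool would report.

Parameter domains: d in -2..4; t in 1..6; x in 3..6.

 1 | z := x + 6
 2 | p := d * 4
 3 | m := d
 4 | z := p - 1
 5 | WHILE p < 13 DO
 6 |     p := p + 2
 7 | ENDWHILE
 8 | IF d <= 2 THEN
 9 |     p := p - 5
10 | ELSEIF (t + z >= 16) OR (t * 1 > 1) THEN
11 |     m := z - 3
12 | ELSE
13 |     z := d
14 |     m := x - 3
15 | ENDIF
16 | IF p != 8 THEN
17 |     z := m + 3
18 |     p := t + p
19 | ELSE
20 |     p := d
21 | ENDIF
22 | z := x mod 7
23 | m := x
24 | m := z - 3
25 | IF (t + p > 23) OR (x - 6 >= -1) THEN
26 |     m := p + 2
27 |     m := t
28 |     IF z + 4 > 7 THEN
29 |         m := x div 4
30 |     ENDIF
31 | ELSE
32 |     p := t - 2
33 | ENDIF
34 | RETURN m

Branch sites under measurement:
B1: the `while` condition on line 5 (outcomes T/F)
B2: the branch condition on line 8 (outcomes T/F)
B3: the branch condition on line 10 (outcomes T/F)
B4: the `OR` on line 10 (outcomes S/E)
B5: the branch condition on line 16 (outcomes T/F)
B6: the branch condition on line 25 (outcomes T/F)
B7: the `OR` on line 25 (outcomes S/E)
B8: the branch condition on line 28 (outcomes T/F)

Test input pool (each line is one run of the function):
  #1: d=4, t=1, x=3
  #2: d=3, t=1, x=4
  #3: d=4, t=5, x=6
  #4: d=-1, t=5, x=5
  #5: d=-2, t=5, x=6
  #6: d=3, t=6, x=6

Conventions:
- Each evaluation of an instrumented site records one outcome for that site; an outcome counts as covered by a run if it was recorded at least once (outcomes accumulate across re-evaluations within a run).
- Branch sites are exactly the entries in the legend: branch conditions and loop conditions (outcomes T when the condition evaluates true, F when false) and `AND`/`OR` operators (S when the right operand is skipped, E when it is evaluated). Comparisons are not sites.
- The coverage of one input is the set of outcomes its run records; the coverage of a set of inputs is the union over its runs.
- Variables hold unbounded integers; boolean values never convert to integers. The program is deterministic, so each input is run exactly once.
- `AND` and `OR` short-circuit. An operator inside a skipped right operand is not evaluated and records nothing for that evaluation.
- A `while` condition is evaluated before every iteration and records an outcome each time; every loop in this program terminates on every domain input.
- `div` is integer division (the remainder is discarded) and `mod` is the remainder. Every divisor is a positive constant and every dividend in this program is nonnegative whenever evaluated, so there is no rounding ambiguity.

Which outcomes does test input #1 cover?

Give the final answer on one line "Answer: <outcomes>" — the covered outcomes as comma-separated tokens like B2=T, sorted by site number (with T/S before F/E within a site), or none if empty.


Event log for input #1 (d=4, t=1, x=3):
  B1->F, B2->F, B4->S, B3->T, B5->T, B7->E, B6->F
as a set, this run covers: B1=F, B2=F, B3=T, B4=S, B5=T, B6=F, B7=E
Answer: B1=F, B2=F, B3=T, B4=S, B5=T, B6=F, B7=E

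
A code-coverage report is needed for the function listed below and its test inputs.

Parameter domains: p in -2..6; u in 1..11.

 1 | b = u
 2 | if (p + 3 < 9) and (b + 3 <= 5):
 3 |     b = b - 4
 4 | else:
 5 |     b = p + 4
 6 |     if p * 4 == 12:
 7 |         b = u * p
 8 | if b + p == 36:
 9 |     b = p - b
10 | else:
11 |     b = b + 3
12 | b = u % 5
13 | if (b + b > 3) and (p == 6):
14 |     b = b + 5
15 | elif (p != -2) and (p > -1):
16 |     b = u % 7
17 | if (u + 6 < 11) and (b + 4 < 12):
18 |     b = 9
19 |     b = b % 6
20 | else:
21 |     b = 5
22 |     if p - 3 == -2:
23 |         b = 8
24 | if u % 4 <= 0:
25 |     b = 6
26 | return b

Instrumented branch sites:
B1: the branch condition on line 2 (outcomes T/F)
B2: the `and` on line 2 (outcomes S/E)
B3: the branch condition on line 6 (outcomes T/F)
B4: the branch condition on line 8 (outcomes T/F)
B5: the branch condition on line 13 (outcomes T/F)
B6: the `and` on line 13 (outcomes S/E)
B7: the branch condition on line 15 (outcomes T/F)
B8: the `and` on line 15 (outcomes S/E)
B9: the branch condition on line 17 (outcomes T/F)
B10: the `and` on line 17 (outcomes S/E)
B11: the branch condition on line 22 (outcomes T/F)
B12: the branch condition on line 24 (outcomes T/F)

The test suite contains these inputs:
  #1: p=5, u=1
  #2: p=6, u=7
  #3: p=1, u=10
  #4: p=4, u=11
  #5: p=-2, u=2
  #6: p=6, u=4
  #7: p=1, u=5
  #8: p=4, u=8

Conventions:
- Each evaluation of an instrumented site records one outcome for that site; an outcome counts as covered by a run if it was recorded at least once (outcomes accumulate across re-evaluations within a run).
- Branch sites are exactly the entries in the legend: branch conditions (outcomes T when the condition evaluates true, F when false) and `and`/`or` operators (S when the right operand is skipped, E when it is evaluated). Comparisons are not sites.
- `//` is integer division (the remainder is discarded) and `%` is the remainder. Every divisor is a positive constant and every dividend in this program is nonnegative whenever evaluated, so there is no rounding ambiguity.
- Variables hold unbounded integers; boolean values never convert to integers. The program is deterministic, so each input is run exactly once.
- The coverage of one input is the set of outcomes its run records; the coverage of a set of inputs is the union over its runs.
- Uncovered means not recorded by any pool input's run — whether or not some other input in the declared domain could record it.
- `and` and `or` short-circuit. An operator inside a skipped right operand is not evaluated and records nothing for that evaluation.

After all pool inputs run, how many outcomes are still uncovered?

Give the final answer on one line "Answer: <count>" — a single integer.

run #1 (p=5, u=1) runs B2->E, B1->T, B4->F, B6->S, B5->F, B8->E, B7->T, B10->E, B9->T, B12->F; records B1=T, B2=E, B4=F, B5=F, B6=S, B7=T, B8=E, B9=T, B10=E, B12=F
run #2 (p=6, u=7) runs B2->S, B1->F, B3->F, B4->F, B6->E, B5->T, B10->S, B9->F, B11->F, B12->F; records B1=F, B2=S, B3=F, B4=F, B5=T, B6=E, B9=F, B10=S, B11=F, B12=F
run #3 (p=1, u=10) runs B2->E, B1->F, B3->F, B4->F, B6->S, B5->F, B8->E, B7->T, B10->S, B9->F, B11->T, B12->F; records B1=F, B2=E, B3=F, B4=F, B5=F, B6=S, B7=T, B8=E, B9=F, B10=S, B11=T, B12=F
run #4 (p=4, u=11) runs B2->E, B1->F, B3->F, B4->F, B6->S, B5->F, B8->E, B7->T, B10->S, B9->F, B11->F, B12->F; records B1=F, B2=E, B3=F, B4=F, B5=F, B6=S, B7=T, B8=E, B9=F, B10=S, B11=F, B12=F
run #5 (p=-2, u=2) runs B2->E, B1->T, B4->F, B6->E, B5->F, B8->S, B7->F, B10->E, B9->T, B12->F; records B1=T, B2=E, B4=F, B5=F, B6=E, B7=F, B8=S, B9=T, B10=E, B12=F
run #6 (p=6, u=4) runs B2->S, B1->F, B3->F, B4->F, B6->E, B5->T, B10->E, B9->F, B11->F, B12->T; records B1=F, B2=S, B3=F, B4=F, B5=T, B6=E, B9=F, B10=E, B11=F, B12=T
run #7 (p=1, u=5) runs B2->E, B1->F, B3->F, B4->F, B6->S, B5->F, B8->E, B7->T, B10->S, B9->F, B11->T, B12->F; records B1=F, B2=E, B3=F, B4=F, B5=F, B6=S, B7=T, B8=E, B9=F, B10=S, B11=T, B12=F
run #8 (p=4, u=8) runs B2->E, B1->F, B3->F, B4->F, B6->E, B5->F, B8->E, B7->T, B10->S, B9->F, B11->F, B12->T; records B1=F, B2=E, B3=F, B4=F, B5=F, B6=E, B7=T, B8=E, B9=F, B10=S, B11=F, B12=T
union over the pool: B1=T, B1=F, B2=S, B2=E, B3=F, B4=F, B5=T, B5=F, B6=S, B6=E, B7=T, B7=F, B8=S, B8=E, B9=T, B9=F, B10=S, B10=E, B11=T, B11=F, B12=T, B12=F
uncovered (2 of 24): B3=T, B4=T

Answer: 2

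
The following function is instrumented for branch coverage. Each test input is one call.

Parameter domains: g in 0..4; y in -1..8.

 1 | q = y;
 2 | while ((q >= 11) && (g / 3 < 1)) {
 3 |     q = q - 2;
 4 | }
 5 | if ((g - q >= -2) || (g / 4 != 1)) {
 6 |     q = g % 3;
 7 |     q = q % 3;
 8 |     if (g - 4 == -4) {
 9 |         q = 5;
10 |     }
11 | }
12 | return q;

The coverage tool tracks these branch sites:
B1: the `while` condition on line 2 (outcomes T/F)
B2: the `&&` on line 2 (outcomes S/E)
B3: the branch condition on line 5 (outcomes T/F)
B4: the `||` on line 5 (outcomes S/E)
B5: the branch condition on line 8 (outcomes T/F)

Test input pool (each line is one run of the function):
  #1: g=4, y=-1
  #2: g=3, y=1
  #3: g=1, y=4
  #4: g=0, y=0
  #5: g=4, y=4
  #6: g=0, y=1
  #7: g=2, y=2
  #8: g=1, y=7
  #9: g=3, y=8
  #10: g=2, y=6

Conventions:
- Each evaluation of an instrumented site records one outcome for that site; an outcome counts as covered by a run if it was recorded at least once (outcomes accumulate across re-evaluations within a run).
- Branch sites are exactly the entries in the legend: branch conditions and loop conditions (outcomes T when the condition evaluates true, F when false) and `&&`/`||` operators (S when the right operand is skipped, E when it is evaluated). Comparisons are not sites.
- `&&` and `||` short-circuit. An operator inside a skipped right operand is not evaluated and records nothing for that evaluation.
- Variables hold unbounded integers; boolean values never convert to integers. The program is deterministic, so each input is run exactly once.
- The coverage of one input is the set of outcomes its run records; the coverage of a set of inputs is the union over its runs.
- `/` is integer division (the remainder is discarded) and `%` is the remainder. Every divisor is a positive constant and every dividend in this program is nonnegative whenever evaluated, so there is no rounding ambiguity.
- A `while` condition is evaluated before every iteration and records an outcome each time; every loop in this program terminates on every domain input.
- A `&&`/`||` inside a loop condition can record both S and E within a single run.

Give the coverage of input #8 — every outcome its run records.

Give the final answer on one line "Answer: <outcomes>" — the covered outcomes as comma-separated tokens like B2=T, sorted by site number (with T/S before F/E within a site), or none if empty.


Event log for input #8 (g=1, y=7):
  B2->S, B1->F, B4->E, B3->T, B5->F
deduplicating events, the covered set is: B1=F, B2=S, B3=T, B4=E, B5=F
Answer: B1=F, B2=S, B3=T, B4=E, B5=F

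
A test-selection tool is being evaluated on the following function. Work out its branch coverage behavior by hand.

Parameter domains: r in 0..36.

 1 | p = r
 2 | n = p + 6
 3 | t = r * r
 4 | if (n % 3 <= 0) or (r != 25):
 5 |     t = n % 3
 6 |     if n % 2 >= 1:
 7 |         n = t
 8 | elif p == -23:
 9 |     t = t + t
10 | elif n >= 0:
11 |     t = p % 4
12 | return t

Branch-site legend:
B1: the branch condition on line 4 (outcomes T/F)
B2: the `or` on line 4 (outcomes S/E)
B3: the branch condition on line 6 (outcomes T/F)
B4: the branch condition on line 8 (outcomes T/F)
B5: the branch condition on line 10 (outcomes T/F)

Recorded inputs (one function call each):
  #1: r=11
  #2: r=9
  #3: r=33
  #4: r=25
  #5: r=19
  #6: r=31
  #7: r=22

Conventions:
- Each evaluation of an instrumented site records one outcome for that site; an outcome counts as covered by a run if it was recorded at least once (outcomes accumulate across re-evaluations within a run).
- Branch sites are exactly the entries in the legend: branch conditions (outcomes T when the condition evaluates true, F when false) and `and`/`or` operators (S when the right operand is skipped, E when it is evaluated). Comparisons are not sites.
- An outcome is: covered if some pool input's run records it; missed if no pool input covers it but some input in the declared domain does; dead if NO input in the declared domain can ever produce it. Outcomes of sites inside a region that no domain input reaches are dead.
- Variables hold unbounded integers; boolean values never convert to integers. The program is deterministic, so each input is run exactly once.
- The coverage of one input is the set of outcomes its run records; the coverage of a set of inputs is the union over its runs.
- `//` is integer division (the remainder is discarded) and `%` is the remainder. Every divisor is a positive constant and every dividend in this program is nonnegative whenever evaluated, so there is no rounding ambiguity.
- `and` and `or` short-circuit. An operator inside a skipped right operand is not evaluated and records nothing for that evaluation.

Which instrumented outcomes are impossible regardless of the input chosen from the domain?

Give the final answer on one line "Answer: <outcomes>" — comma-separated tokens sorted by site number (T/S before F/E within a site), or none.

sweeping the full domain (37 inputs) for each outcome:
  B4=T: no domain input ever produces it -> dead
  B5=F: no domain input ever produces it -> dead
  reachable outcomes have witnesses, e.g. B1=T (e.g. r=0), B1=F (e.g. r=25), B2=S (e.g. r=0), B2=E (e.g. r=1)

Answer: B4=T, B5=F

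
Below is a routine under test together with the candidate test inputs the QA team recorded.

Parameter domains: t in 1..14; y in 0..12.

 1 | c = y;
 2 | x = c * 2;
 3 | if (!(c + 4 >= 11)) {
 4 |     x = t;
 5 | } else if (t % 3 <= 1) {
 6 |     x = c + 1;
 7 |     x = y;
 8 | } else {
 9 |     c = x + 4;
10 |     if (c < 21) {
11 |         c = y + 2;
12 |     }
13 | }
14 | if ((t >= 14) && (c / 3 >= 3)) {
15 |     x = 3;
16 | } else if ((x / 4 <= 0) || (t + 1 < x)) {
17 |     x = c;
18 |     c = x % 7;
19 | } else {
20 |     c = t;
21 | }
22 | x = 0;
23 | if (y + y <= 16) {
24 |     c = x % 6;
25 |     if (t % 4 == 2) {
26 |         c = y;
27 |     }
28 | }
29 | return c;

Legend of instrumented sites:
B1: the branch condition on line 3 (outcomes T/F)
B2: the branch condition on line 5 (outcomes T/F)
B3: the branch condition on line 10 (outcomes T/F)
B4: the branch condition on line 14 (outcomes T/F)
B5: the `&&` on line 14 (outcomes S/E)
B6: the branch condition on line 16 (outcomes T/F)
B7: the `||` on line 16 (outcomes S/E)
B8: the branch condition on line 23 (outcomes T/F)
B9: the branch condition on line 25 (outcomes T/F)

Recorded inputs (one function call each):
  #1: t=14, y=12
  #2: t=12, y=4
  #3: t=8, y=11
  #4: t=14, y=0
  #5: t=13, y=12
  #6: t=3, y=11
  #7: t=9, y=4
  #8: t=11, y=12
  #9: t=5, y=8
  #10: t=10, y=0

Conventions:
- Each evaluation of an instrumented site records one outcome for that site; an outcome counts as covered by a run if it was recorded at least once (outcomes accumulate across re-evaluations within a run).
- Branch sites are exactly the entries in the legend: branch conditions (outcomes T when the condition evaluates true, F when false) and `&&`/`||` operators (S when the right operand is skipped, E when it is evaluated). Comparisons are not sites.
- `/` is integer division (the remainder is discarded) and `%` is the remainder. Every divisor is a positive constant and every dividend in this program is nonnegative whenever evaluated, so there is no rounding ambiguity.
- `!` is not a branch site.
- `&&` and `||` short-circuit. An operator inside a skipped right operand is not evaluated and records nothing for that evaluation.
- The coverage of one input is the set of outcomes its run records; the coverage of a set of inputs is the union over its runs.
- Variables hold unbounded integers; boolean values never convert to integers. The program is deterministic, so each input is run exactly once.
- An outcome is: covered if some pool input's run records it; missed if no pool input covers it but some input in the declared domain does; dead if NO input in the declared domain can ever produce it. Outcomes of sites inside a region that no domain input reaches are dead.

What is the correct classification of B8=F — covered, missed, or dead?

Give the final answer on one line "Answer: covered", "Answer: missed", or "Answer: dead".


B8=F is recorded by pool input(s) 1, 3, 5, 6, 8 -> covered
Answer: covered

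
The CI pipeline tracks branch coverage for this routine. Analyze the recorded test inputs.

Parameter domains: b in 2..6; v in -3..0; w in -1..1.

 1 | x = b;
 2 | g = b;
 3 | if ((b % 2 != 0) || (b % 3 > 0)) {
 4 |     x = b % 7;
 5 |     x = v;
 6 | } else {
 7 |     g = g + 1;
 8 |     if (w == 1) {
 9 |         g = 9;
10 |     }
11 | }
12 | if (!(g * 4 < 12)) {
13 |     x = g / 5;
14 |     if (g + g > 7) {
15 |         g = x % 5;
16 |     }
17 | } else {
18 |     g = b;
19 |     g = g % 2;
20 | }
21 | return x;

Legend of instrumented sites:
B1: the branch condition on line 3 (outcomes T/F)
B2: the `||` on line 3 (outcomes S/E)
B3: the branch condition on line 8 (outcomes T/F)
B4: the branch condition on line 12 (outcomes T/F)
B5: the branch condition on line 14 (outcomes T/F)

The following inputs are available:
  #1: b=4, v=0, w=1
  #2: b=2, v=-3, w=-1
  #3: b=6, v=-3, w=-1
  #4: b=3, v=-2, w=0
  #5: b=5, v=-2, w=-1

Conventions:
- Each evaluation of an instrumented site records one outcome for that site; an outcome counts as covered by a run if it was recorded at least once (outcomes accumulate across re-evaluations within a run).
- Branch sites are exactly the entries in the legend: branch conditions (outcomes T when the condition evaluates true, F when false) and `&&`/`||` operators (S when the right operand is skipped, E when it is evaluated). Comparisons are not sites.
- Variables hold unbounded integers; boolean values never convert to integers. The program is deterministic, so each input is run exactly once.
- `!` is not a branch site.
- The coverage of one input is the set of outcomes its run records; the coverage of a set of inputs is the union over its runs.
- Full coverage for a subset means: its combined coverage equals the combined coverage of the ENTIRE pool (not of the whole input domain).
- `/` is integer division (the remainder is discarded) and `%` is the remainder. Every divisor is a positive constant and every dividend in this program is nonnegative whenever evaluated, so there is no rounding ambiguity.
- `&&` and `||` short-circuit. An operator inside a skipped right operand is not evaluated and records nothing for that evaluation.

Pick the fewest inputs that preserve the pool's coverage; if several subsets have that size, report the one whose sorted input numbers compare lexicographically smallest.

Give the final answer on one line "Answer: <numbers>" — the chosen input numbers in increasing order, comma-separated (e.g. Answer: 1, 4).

input #1 (b=4, v=0, w=1): events B2->E, B1->T, B4->T, B5->T; covers B1=T, B2=E, B4=T, B5=T
input #2 (b=2, v=-3, w=-1): events B2->E, B1->T, B4->F; covers B1=T, B2=E, B4=F
input #3 (b=6, v=-3, w=-1): events B2->E, B1->F, B3->F, B4->T, B5->T; covers B1=F, B2=E, B3=F, B4=T, B5=T
input #4 (b=3, v=-2, w=0): events B2->S, B1->T, B4->T, B5->F; covers B1=T, B2=S, B4=T, B5=F
input #5 (b=5, v=-2, w=-1): events B2->S, B1->T, B4->T, B5->T; covers B1=T, B2=S, B4=T, B5=T
the full pool covers 9 outcomes: B1=T, B1=F, B2=S, B2=E, B3=F, B4=T, B4=F, B5=T, B5=F
size 1 is not enough: best union over all size-1 subsets is 5/9
size 2 is not enough: best union over all size-2 subsets is 8/9
at size 3, {2, 3, 4} reaches all 9 outcomes; every lexicographically earlier size-3 subset fails

Answer: 2, 3, 4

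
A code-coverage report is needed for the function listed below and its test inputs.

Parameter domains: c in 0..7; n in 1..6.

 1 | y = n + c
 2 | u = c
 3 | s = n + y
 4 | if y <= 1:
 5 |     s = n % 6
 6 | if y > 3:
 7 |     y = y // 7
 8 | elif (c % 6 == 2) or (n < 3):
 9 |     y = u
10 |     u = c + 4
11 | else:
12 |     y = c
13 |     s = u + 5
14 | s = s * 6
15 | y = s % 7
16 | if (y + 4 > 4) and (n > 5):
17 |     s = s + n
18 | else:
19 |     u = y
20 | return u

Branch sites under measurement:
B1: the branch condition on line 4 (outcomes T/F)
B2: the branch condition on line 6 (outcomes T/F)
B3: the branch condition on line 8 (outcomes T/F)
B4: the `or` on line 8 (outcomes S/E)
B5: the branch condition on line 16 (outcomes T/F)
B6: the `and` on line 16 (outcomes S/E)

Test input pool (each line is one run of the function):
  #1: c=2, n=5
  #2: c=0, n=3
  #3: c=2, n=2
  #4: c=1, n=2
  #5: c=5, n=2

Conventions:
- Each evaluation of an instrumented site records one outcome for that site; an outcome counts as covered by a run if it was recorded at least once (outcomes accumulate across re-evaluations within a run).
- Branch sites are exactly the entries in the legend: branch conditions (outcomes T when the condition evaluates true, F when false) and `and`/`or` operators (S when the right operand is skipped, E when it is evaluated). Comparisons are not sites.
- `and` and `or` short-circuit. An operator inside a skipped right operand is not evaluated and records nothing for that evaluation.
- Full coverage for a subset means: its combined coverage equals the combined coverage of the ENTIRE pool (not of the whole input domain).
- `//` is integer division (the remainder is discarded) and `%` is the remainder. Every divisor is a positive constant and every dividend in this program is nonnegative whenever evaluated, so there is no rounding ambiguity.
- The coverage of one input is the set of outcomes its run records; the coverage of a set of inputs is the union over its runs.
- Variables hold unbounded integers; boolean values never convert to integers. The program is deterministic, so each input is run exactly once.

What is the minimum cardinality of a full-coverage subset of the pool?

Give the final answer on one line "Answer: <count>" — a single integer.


#1 (c=2, n=5) -> covered: B1=F, B2=T, B5=F, B6=E
#2 (c=0, n=3) -> covered: B1=F, B2=F, B3=F, B4=E, B5=F, B6=E
#3 (c=2, n=2) -> covered: B1=F, B2=T, B5=F, B6=E
#4 (c=1, n=2) -> covered: B1=F, B2=F, B3=T, B4=E, B5=F, B6=E
#5 (c=5, n=2) -> covered: B1=F, B2=T, B5=F, B6=E
together the pool reaches 8 outcomes: B1=F, B2=T, B2=F, B3=T, B3=F, B4=E, B5=F, B6=E
checked all size-1 subsets: none covers 8 outcomes (max 6/8)
checked all size-2 subsets: none covers 8 outcomes (max 7/8)
size 3: inputs {1, 2, 4} cover all 8 outcomes, and no lexicographically smaller subset of this size does
Answer: 3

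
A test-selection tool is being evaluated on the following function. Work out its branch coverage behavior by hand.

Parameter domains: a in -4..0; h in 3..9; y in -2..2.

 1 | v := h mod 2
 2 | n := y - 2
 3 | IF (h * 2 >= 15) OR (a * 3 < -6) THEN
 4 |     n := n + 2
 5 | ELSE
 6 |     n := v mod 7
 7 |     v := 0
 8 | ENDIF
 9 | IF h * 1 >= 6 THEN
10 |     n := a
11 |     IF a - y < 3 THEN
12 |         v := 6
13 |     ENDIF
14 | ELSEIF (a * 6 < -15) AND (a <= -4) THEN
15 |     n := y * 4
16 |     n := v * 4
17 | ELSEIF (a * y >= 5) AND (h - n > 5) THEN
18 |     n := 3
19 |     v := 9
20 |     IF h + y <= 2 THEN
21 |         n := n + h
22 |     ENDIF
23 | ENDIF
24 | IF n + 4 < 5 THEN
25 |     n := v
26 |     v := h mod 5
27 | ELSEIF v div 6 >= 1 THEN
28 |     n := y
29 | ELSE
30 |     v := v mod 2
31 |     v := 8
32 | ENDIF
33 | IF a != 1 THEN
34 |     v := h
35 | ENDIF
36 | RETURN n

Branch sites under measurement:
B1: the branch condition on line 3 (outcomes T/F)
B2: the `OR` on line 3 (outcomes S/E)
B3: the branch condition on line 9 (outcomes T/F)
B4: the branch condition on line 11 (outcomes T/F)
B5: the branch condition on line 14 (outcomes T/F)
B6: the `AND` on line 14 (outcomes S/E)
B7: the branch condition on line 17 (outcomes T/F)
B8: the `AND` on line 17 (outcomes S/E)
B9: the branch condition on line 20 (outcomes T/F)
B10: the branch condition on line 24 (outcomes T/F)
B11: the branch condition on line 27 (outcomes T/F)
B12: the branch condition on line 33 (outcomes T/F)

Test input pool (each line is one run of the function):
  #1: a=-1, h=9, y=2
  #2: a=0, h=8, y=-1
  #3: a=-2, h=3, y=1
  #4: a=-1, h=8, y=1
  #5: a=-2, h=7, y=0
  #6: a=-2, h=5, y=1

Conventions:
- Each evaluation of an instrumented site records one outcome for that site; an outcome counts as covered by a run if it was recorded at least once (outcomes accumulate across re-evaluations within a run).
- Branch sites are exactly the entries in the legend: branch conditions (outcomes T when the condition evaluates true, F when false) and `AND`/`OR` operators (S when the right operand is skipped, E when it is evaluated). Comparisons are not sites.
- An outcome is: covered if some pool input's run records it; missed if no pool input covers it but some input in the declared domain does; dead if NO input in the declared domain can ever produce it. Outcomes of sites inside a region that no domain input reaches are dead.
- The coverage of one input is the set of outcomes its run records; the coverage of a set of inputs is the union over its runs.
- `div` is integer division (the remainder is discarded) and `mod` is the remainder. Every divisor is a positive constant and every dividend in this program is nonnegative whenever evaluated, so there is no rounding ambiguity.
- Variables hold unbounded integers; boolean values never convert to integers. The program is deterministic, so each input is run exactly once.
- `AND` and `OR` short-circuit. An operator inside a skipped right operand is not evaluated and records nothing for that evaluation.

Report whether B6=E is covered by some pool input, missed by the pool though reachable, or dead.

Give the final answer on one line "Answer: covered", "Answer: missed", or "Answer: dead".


no pool input records B6=E
but domain input (a=-4, h=3, y=-2) does record it -> reachable, so missed
Answer: missed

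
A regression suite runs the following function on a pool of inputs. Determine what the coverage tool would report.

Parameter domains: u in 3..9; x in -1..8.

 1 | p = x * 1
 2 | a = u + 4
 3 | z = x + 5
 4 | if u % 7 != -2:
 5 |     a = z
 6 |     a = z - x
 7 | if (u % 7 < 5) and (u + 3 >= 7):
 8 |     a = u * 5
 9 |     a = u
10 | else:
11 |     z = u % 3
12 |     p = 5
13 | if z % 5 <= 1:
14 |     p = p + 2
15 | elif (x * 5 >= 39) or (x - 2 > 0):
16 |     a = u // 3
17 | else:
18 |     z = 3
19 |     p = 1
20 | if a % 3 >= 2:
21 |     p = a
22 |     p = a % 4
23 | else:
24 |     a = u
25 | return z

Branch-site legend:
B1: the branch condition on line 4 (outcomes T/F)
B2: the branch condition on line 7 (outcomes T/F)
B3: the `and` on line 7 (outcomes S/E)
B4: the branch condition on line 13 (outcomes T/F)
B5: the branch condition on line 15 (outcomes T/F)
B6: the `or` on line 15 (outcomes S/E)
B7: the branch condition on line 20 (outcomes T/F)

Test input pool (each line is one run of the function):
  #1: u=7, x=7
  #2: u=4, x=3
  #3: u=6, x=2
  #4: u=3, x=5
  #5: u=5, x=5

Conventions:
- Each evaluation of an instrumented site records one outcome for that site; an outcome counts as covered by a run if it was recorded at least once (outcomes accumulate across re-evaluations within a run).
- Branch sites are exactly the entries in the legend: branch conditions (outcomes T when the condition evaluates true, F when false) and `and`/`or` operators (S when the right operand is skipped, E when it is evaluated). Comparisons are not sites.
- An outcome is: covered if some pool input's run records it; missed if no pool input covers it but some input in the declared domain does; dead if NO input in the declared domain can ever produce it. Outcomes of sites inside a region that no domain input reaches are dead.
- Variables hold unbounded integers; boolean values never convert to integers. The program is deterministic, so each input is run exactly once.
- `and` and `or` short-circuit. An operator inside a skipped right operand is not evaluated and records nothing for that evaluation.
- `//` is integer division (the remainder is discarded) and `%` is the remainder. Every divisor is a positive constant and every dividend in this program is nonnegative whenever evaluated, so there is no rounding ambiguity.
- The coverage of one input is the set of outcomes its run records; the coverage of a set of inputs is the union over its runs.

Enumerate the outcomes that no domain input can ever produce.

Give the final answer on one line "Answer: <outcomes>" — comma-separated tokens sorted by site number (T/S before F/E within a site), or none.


sweeping the full domain (70 inputs) for each outcome:
  B1=F: never recorded by any domain input -> dead
  reachable outcomes have witnesses, e.g. B1=T (e.g. u=3, x=-1), B2=T (e.g. u=4, x=-1), B2=F (e.g. u=3, x=-1), B3=S (e.g. u=5, x=-1)
Answer: B1=F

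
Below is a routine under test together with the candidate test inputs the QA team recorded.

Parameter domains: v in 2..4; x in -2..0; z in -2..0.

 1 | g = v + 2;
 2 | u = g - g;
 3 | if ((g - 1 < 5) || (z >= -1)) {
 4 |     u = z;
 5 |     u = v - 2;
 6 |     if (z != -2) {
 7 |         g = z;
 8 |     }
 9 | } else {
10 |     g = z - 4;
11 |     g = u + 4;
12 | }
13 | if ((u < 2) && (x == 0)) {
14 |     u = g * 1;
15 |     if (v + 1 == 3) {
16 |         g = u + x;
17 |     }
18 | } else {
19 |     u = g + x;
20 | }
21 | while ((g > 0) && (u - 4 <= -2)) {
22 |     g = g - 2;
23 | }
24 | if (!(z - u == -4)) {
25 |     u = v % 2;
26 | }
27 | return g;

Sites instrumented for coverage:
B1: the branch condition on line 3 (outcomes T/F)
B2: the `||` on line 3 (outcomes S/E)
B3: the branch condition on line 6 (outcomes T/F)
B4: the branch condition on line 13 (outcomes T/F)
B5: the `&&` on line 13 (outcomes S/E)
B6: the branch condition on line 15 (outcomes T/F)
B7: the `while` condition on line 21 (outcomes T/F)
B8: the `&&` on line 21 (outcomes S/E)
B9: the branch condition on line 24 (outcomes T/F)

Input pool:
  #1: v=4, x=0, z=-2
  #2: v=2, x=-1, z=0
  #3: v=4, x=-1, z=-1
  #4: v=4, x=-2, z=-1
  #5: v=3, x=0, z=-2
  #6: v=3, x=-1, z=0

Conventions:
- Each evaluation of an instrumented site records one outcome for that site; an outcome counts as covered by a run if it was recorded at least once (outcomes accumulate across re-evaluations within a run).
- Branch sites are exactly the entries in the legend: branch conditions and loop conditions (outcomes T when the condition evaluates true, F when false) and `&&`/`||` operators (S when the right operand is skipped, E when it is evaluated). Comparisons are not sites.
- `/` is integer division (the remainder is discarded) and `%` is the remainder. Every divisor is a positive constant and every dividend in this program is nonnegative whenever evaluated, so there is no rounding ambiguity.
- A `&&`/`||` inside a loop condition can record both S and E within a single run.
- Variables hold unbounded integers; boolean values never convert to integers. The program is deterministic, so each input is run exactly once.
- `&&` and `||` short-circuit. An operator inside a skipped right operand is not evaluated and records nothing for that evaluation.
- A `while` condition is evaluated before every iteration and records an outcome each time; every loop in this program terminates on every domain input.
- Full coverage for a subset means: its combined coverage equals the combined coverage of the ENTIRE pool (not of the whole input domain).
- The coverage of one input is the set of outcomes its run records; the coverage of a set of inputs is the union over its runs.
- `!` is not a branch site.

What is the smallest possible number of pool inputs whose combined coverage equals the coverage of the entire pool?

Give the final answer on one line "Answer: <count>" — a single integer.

input #1 (v=4, x=0, z=-2): events B2->E, B1->F, B5->E, B4->T, B6->F, B8->E, B7->F, B9->T; covers B1=F, B2=E, B4=T, B5=E, B6=F, B7=F, B8=E, B9=T
input #2 (v=2, x=-1, z=0): events B2->S, B1->T, B3->T, B5->E, B4->F, B8->S, B7->F, B9->T; covers B1=T, B2=S, B3=T, B4=F, B5=E, B7=F, B8=S, B9=T
input #3 (v=4, x=-1, z=-1): events B2->E, B1->T, B3->T, B5->S, B4->F, B8->S, B7->F, B9->T; covers B1=T, B2=E, B3=T, B4=F, B5=S, B7=F, B8=S, B9=T
input #4 (v=4, x=-2, z=-1): events B2->E, B1->T, B3->T, B5->S, B4->F, B8->S, B7->F, B9->T; covers B1=T, B2=E, B3=T, B4=F, B5=S, B7=F, B8=S, B9=T
input #5 (v=3, x=0, z=-2): events B2->S, B1->T, B3->F, B5->E, B4->T, B6->F, B8->E, B7->F, B9->T; covers B1=T, B2=S, B3=F, B4=T, B5=E, B6=F, B7=F, B8=E, B9=T
input #6 (v=3, x=-1, z=0): events B2->S, B1->T, B3->T, B5->E, B4->F, B8->S, B7->F, B9->T; covers B1=T, B2=S, B3=T, B4=F, B5=E, B7=F, B8=S, B9=T
union over all inputs: B1=T, B1=F, B2=S, B2=E, B3=T, B3=F, B4=T, B4=F, B5=S, B5=E, B6=F, B7=F, B8=S, B8=E, B9=T (15 outcomes)
every size-1 subset falls short of the 15 outcomes (best: 9/15)
every size-2 subset falls short of the 15 outcomes (best: 14/15)
inputs {1, 3, 5} (size 3) cover everything; no size-3 subset with a lexicographically smaller index list covers all 15

Answer: 3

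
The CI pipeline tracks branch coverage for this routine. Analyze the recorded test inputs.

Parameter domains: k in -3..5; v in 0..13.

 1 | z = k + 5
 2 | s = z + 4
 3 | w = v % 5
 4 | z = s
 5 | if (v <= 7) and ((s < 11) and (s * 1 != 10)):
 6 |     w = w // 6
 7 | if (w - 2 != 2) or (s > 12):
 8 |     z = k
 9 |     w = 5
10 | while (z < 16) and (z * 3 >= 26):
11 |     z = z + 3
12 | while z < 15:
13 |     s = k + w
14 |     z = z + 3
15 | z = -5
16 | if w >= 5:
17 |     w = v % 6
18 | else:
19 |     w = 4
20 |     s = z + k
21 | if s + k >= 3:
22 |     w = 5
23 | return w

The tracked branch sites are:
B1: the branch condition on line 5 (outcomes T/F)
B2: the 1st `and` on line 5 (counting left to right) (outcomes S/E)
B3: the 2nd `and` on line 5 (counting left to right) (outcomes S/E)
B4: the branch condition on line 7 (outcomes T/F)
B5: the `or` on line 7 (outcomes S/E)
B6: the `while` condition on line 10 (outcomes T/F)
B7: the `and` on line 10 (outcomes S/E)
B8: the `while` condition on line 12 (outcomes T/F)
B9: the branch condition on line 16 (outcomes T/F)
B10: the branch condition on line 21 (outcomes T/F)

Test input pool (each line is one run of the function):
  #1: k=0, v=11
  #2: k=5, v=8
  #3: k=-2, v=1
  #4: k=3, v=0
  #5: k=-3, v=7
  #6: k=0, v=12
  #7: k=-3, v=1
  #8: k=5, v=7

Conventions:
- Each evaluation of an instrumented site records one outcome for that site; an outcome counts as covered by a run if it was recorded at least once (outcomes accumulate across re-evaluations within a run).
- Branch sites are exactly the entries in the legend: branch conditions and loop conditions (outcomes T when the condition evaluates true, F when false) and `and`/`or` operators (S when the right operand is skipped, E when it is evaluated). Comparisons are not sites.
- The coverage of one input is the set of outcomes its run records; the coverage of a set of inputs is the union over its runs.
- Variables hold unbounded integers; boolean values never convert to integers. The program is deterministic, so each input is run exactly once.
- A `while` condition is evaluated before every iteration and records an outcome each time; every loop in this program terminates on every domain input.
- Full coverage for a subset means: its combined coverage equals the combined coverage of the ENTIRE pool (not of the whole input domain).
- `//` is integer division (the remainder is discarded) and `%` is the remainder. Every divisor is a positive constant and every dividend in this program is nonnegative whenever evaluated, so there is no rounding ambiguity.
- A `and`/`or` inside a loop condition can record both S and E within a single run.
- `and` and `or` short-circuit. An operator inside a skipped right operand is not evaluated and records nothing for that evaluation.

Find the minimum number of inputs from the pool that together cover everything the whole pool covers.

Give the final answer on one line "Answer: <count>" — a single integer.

#1 (k=0, v=11) -> covered: B1=F, B2=S, B4=T, B5=S, B6=F, B7=E, B8=T, B8=F, B9=T, B10=T
#2 (k=5, v=8) -> covered: B1=F, B2=S, B4=T, B5=S, B6=F, B7=E, B8=T, B8=F, B9=T, B10=T
#3 (k=-2, v=1) -> covered: B1=T, B2=E, B3=E, B4=T, B5=S, B6=F, B7=E, B8=T, B8=F, B9=T, B10=F
#4 (k=3, v=0) -> covered: B1=F, B2=E, B3=S, B4=T, B5=S, B6=F, B7=E, B8=T, B8=F, B9=T, B10=T
#5 (k=-3, v=7) -> covered: B1=T, B2=E, B3=E, B4=T, B5=S, B6=F, B7=E, B8=T, B8=F, B9=T, B10=F
#6 (k=0, v=12) -> covered: B1=F, B2=S, B4=T, B5=S, B6=F, B7=E, B8=T, B8=F, B9=T, B10=T
#7 (k=-3, v=1) -> covered: B1=T, B2=E, B3=E, B4=T, B5=S, B6=F, B7=E, B8=T, B8=F, B9=T, B10=F
#8 (k=5, v=7) -> covered: B1=F, B2=E, B3=S, B4=T, B5=S, B6=F, B7=E, B8=T, B8=F, B9=T, B10=T
together the pool reaches 15 outcomes: B1=T, B1=F, B2=S, B2=E, B3=S, B3=E, B4=T, B5=S, B6=F, B7=E, B8=T, B8=F, B9=T, B10=T, B10=F
checked all size-1 subsets: none covers 15 outcomes (max 11/15)
checked all size-2 subsets: none covers 15 outcomes (max 14/15)
the canonical winner is {1, 3, 4}: size 3, full 15-outcome coverage, earliest index list among size-3 covers

Answer: 3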